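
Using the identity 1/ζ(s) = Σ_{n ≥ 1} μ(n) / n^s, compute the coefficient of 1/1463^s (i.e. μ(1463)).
μ(1463) = -1

Factor n = 1463 = 7 · 11 · 19. μ(n) = 0 if any exponent ≥ 2 (not squarefree); otherwise μ(n) = (−1)^{ω(n)} where ω(n) is the number of distinct prime factors. Applying: μ(1463) = -1.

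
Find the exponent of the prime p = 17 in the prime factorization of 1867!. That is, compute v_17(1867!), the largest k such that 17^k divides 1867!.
v_17(1867!) = 115

Legendre's formula: v_p(n!) = Σ_{k ≥ 1} ⌊n / p^k⌋. For p = 17, n = 1867, the terms are:
  ⌊1867/17^1⌋ = ⌊1867/17⌋ = 109
  ⌊1867/17^2⌋ = ⌊1867/289⌋ = 6
(the next term ⌊1867/17^3⌋ = 0, terminating the sum). Summing: v_17(1867!) = 109 + 6 = 115.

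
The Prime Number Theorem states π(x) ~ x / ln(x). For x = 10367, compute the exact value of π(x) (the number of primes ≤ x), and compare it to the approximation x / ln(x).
π(10367) = 1271;  x/ln(x) ≈ 1121.20;  relative error ≈ 11.79%.

Directly count primes up to 10367: π(10367) = 1271. The PNT approximation gives 10367/ln(10367) ≈ 10367/9.24638 ≈ 1121.20. Relative error (π(x) − x/ln(x)) / π(x) ≈ 11.79%; the approximation is known to undercount slightly (Li(x) is a better estimate).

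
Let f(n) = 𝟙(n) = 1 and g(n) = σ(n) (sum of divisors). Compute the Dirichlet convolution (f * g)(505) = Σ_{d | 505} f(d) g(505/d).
(𝟙 * σ)(505) = 721

Divisors of 505: [1, 5, 101, 505]. For each d | 505:
  d = 1: 𝟙(1) · σ(505/1) = 1 · 612 = 612
  d = 5: 𝟙(5) · σ(505/5) = 1 · 102 = 102
  d = 101: 𝟙(101) · σ(505/101) = 1 · 6 = 6
  d = 505: 𝟙(505) · σ(505/505) = 1 · 1 = 1
Summing: (𝟙 * σ)(505) = 612 + 102 + 6 + 1 = 721.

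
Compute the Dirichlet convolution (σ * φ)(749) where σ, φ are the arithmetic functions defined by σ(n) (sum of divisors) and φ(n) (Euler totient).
(σ * φ)(749) = 2996

Divisors of 749: [1, 7, 107, 749]. For each d | 749:
  d = 1: σ(1) · φ(749/1) = 1 · 636 = 636
  d = 7: σ(7) · φ(749/7) = 8 · 106 = 848
  d = 107: σ(107) · φ(749/107) = 108 · 6 = 648
  d = 749: σ(749) · φ(749/749) = 864 · 1 = 864
Summing: (σ * φ)(749) = 636 + 848 + 648 + 864 = 2996.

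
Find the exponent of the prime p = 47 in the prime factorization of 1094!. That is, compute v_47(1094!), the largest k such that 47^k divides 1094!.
v_47(1094!) = 23

Legendre's formula: v_p(n!) = Σ_{k ≥ 1} ⌊n / p^k⌋. For p = 47, n = 1094, the terms are:
  ⌊1094/47^1⌋ = ⌊1094/47⌋ = 23
(the next term ⌊1094/47^2⌋ = 0, terminating the sum). Summing: v_47(1094!) = 23 = 23.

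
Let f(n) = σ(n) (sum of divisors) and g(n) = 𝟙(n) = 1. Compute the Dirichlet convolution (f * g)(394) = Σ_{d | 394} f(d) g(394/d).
(σ * 𝟙)(394) = 796

Divisors of 394: [1, 2, 197, 394]. For each d | 394:
  d = 1: σ(1) · 𝟙(394/1) = 1 · 1 = 1
  d = 2: σ(2) · 𝟙(394/2) = 3 · 1 = 3
  d = 197: σ(197) · 𝟙(394/197) = 198 · 1 = 198
  d = 394: σ(394) · 𝟙(394/394) = 594 · 1 = 594
Summing: (σ * 𝟙)(394) = 1 + 3 + 198 + 594 = 796.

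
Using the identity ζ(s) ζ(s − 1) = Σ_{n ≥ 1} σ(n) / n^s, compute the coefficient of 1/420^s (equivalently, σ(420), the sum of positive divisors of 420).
σ(420) = 1344

In the product (Σ m^0/m^s)(Σ k / k^s) = Σ (Σ_{d | n} d) / n^s, the coefficient of 1/n^s is σ(n) = Σ_{d | n} d. For n = 420, divisors are [1, 2, 3, 4, 5, 6, 7, 10, 12, 14, 15, 20, 21, 28, 30, 35, 42, 60, 70, 84, 105, 140, 210, 420]; summing: σ(420) = 1344.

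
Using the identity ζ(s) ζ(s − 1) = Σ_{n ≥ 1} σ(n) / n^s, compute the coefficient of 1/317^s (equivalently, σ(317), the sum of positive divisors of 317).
σ(317) = 318

In the product (Σ m^0/m^s)(Σ k / k^s) = Σ (Σ_{d | n} d) / n^s, the coefficient of 1/n^s is σ(n) = Σ_{d | n} d. For n = 317, divisors are [1, 317]; summing: σ(317) = 318.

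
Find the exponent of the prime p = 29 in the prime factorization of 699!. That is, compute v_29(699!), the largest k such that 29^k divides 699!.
v_29(699!) = 24

Legendre's formula: v_p(n!) = Σ_{k ≥ 1} ⌊n / p^k⌋. For p = 29, n = 699, the terms are:
  ⌊699/29^1⌋ = ⌊699/29⌋ = 24
(the next term ⌊699/29^2⌋ = 0, terminating the sum). Summing: v_29(699!) = 24 = 24.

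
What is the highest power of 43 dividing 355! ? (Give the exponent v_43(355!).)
v_43(355!) = 8

Legendre's formula: v_p(n!) = Σ_{k ≥ 1} ⌊n / p^k⌋. For p = 43, n = 355, the terms are:
  ⌊355/43^1⌋ = ⌊355/43⌋ = 8
(the next term ⌊355/43^2⌋ = 0, terminating the sum). Summing: v_43(355!) = 8 = 8.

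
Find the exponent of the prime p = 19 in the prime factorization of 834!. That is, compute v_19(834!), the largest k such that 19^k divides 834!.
v_19(834!) = 45

Legendre's formula: v_p(n!) = Σ_{k ≥ 1} ⌊n / p^k⌋. For p = 19, n = 834, the terms are:
  ⌊834/19^1⌋ = ⌊834/19⌋ = 43
  ⌊834/19^2⌋ = ⌊834/361⌋ = 2
(the next term ⌊834/19^3⌋ = 0, terminating the sum). Summing: v_19(834!) = 43 + 2 = 45.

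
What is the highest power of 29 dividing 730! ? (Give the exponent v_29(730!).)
v_29(730!) = 25

Legendre's formula: v_p(n!) = Σ_{k ≥ 1} ⌊n / p^k⌋. For p = 29, n = 730, the terms are:
  ⌊730/29^1⌋ = ⌊730/29⌋ = 25
(the next term ⌊730/29^2⌋ = 0, terminating the sum). Summing: v_29(730!) = 25 = 25.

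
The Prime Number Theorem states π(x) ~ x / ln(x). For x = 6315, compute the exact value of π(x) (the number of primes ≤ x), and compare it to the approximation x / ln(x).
π(6315) = 821;  x/ln(x) ≈ 721.66;  relative error ≈ 12.10%.

Directly count primes up to 6315: π(6315) = 821. The PNT approximation gives 6315/ln(6315) ≈ 6315/8.75068 ≈ 721.66. Relative error (π(x) − x/ln(x)) / π(x) ≈ 12.10%; the approximation is known to undercount slightly (Li(x) is a better estimate).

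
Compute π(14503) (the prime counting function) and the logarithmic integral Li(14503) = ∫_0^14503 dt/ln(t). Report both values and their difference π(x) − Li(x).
π(14503) = 1699;  Li(14503) ≈ 1724.85;  π(x) − Li(x) ≈ -25.85.

Direct count of primes ≤ 14503 gives π(14503) = 1699. Numerical evaluation of the logarithmic integral gives Li(14503) ≈ 1724.85. The difference π(x) − Li(x) ≈ -25.85 is typically negative for small/moderate x (Li(x) overestimates), though Littlewood's theorem shows this sign changes infinitely often.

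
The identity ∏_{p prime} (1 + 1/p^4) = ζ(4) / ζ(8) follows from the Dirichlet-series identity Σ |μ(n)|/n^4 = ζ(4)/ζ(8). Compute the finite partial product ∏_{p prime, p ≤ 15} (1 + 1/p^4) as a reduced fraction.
∏ = 54787204936389122/50827803952550625

The primes p ≤ 15 are [2, 3, 5, 7, 11, 13]. For each, (1 + 1/p^4) = (p^4 + 1)/p^4. Multiplying these fractions over p ∈ [2, 3, 5, 7, 11, 13] gives 54787204936389122/50827803952550625. (In the limit P → ∞ this tends to ζ(4)/ζ(8).)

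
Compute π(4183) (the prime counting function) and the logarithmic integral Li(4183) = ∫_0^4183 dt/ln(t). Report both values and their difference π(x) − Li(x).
π(4183) = 574;  Li(4183) ≈ 587.37;  π(x) − Li(x) ≈ -13.37.

Direct count of primes ≤ 4183 gives π(4183) = 574. Numerical evaluation of the logarithmic integral gives Li(4183) ≈ 587.37. The difference π(x) − Li(x) ≈ -13.37 is typically negative for small/moderate x (Li(x) overestimates), though Littlewood's theorem shows this sign changes infinitely often.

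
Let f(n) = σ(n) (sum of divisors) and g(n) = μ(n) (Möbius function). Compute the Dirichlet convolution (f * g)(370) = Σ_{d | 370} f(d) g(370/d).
(σ * μ)(370) = 370

Divisors of 370: [1, 2, 5, 10, 37, 74, 185, 370]. For each d | 370:
  d = 1: σ(1) · μ(370/1) = 1 · -1 = -1
  d = 2: σ(2) · μ(370/2) = 3 · 1 = 3
  d = 5: σ(5) · μ(370/5) = 6 · 1 = 6
  d = 10: σ(10) · μ(370/10) = 18 · -1 = -18
  d = 37: σ(37) · μ(370/37) = 38 · 1 = 38
  d = 74: σ(74) · μ(370/74) = 114 · -1 = -114
  d = 185: σ(185) · μ(370/185) = 228 · -1 = -228
  d = 370: σ(370) · μ(370/370) = 684 · 1 = 684
Summing: (σ * μ)(370) = -1 + 3 + 6 + -18 + 38 + -114 + -228 + 684 = 370.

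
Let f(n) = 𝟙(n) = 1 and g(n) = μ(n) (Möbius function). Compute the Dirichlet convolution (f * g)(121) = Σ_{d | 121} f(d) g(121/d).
(𝟙 * μ)(121) = 0

Divisors of 121: [1, 11, 121]. For each d | 121:
  d = 1: 𝟙(1) · μ(121/1) = 1 · 0 = 0
  d = 11: 𝟙(11) · μ(121/11) = 1 · -1 = -1
  d = 121: 𝟙(121) · μ(121/121) = 1 · 1 = 1
Summing: (𝟙 * μ)(121) = 0 + -1 + 1 = 0.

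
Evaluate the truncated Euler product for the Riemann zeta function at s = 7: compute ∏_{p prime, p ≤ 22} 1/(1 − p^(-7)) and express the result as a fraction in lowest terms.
∏ = 155826023762586560111512988551201501037015625/154535761885293084095586902270463356349603488

The primes p ≤ 22 are [2, 3, 5, 7, 11, 13, 17, 19]. For each prime, (1 − 1/p^7)^(-1) = p^7 / (p^7 − 1). The product is (1 − 1/2^7)^(-1), (1 − 1/3^7)^(-1), (1 − 1/5^7)^(-1), (1 − 1/7^7)^(-1), (1 − 1/11^7)^(-1), (1 − 1/13^7)^(-1), (1 − 1/17^7)^(-1), (1 − 1/19^7)^(-1) = ∏ p^7 / (p^7 − 1) = 155826023762586560111512988551201501037015625/154535761885293084095586902270463356349603488.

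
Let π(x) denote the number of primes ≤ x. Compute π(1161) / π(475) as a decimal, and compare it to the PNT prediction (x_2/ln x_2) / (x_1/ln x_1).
π(1161)/π(475) = 191/91 ≈ 2.0989;  PNT prediction ≈ 2.1347.

π(475) = 91 and π(1161) = 191, so π(1161)/π(475) ≈ 2.0989. The PNT-predicted ratio is (1161/ln(1161)) / (475/ln(475)) ≈ 2.1347. The two agree to within a few percent, as expected.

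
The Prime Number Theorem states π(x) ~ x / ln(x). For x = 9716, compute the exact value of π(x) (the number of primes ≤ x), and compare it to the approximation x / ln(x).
π(9716) = 1197;  x/ln(x) ≈ 1058.21;  relative error ≈ 11.59%.

Directly count primes up to 9716: π(9716) = 1197. The PNT approximation gives 9716/ln(9716) ≈ 9716/9.18153 ≈ 1058.21. Relative error (π(x) − x/ln(x)) / π(x) ≈ 11.59%; the approximation is known to undercount slightly (Li(x) is a better estimate).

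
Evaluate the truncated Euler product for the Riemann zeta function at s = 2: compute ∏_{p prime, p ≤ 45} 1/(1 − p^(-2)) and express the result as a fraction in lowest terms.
∏ = 1688189817927745147112851/1030750286035260801024000

The primes p ≤ 45 are [2, 3, 5, 7, 11, 13, 17, 19, 23, 29, 31, 37, 41, 43]. For each prime, (1 − 1/p^2)^(-1) = p^2 / (p^2 − 1). The product is (1 − 1/2^2)^(-1), (1 − 1/3^2)^(-1), (1 − 1/5^2)^(-1), (1 − 1/7^2)^(-1), (1 − 1/11^2)^(-1), (1 − 1/13^2)^(-1), (1 − 1/17^2)^(-1), (1 − 1/19^2)^(-1), (1 − 1/23^2)^(-1), (1 − 1/29^2)^(-1), (1 − 1/31^2)^(-1), (1 − 1/37^2)^(-1), (1 − 1/41^2)^(-1), (1 − 1/43^2)^(-1) = ∏ p^2 / (p^2 − 1) = 1688189817927745147112851/1030750286035260801024000.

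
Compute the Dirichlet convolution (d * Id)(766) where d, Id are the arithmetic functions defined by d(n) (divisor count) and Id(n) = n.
(d * Id)(766) = 1540

Divisors of 766: [1, 2, 383, 766]. For each d | 766:
  d = 1: d(1) · Id(766/1) = 1 · 766 = 766
  d = 2: d(2) · Id(766/2) = 2 · 383 = 766
  d = 383: d(383) · Id(766/383) = 2 · 2 = 4
  d = 766: d(766) · Id(766/766) = 4 · 1 = 4
Summing: (d * Id)(766) = 766 + 766 + 4 + 4 = 1540.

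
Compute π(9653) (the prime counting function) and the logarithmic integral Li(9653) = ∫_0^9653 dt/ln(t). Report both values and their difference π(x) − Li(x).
π(9653) = 1192;  Li(9653) ≈ 1208.39;  π(x) − Li(x) ≈ -16.39.

Direct count of primes ≤ 9653 gives π(9653) = 1192. Numerical evaluation of the logarithmic integral gives Li(9653) ≈ 1208.39. The difference π(x) − Li(x) ≈ -16.39 is typically negative for small/moderate x (Li(x) overestimates), though Littlewood's theorem shows this sign changes infinitely often.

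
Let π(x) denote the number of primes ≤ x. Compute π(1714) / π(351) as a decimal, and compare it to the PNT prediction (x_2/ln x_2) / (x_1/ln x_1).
π(1714)/π(351) = 267/70 ≈ 3.8143;  PNT prediction ≈ 3.8433.

π(351) = 70 and π(1714) = 267, so π(1714)/π(351) ≈ 3.8143. The PNT-predicted ratio is (1714/ln(1714)) / (351/ln(351)) ≈ 3.8433. The two agree to within a few percent, as expected.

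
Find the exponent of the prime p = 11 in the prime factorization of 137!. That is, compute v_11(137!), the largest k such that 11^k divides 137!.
v_11(137!) = 13

Legendre's formula: v_p(n!) = Σ_{k ≥ 1} ⌊n / p^k⌋. For p = 11, n = 137, the terms are:
  ⌊137/11^1⌋ = ⌊137/11⌋ = 12
  ⌊137/11^2⌋ = ⌊137/121⌋ = 1
(the next term ⌊137/11^3⌋ = 0, terminating the sum). Summing: v_11(137!) = 12 + 1 = 13.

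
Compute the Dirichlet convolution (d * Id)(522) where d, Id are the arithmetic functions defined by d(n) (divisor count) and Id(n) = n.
(d * Id)(522) = 2232

Divisors of 522: [1, 2, 3, 6, 9, 18, 29, 58, 87, 174, 261, 522]. For each d | 522:
  d = 1: d(1) · Id(522/1) = 1 · 522 = 522
  d = 2: d(2) · Id(522/2) = 2 · 261 = 522
  d = 3: d(3) · Id(522/3) = 2 · 174 = 348
  d = 6: d(6) · Id(522/6) = 4 · 87 = 348
  d = 9: d(9) · Id(522/9) = 3 · 58 = 174
  d = 18: d(18) · Id(522/18) = 6 · 29 = 174
  d = 29: d(29) · Id(522/29) = 2 · 18 = 36
  d = 58: d(58) · Id(522/58) = 4 · 9 = 36
  d = 87: d(87) · Id(522/87) = 4 · 6 = 24
  d = 174: d(174) · Id(522/174) = 8 · 3 = 24
  d = 261: d(261) · Id(522/261) = 6 · 2 = 12
  d = 522: d(522) · Id(522/522) = 12 · 1 = 12
Summing: (d * Id)(522) = 522 + 522 + 348 + 348 + 174 + 174 + 36 + 36 + 24 + 24 + 12 + 12 = 2232.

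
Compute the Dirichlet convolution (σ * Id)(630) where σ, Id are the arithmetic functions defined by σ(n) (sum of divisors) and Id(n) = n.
(σ * Id)(630) = 28050

Divisors of 630: [1, 2, 3, 5, 6, 7, 9, 10, 14, 15, 18, 21, 30, 35, 42, 45, 63, 70, 90, 105, 126, 210, 315, 630]. For each d | 630:
  d = 1: σ(1) · Id(630/1) = 1 · 630 = 630
  d = 2: σ(2) · Id(630/2) = 3 · 315 = 945
  d = 3: σ(3) · Id(630/3) = 4 · 210 = 840
  d = 5: σ(5) · Id(630/5) = 6 · 126 = 756
  d = 6: σ(6) · Id(630/6) = 12 · 105 = 1260
  d = 7: σ(7) · Id(630/7) = 8 · 90 = 720
  d = 9: σ(9) · Id(630/9) = 13 · 70 = 910
  d = 10: σ(10) · Id(630/10) = 18 · 63 = 1134
  d = 14: σ(14) · Id(630/14) = 24 · 45 = 1080
  d = 15: σ(15) · Id(630/15) = 24 · 42 = 1008
  d = 18: σ(18) · Id(630/18) = 39 · 35 = 1365
  d = 21: σ(21) · Id(630/21) = 32 · 30 = 960
  d = 30: σ(30) · Id(630/30) = 72 · 21 = 1512
  d = 35: σ(35) · Id(630/35) = 48 · 18 = 864
  d = 42: σ(42) · Id(630/42) = 96 · 15 = 1440
  d = 45: σ(45) · Id(630/45) = 78 · 14 = 1092
  d = 63: σ(63) · Id(630/63) = 104 · 10 = 1040
  d = 70: σ(70) · Id(630/70) = 144 · 9 = 1296
  d = 90: σ(90) · Id(630/90) = 234 · 7 = 1638
  d = 105: σ(105) · Id(630/105) = 192 · 6 = 1152
  d = 126: σ(126) · Id(630/126) = 312 · 5 = 1560
  d = 210: σ(210) · Id(630/210) = 576 · 3 = 1728
  d = 315: σ(315) · Id(630/315) = 624 · 2 = 1248
  d = 630: σ(630) · Id(630/630) = 1872 · 1 = 1872
Summing: (σ * Id)(630) = 630 + 945 + 840 + 756 + 1260 + 720 + 910 + 1134 + 1080 + 1008 + 1365 + 960 + 1512 + 864 + 1440 + 1092 + 1040 + 1296 + 1638 + 1152 + 1560 + 1728 + 1248 + 1872 = 28050.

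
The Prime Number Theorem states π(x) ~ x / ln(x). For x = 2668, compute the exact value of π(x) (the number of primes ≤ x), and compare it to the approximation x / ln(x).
π(2668) = 386;  x/ln(x) ≈ 338.19;  relative error ≈ 12.39%.

Directly count primes up to 2668: π(2668) = 386. The PNT approximation gives 2668/ln(2668) ≈ 2668/7.88908 ≈ 338.19. Relative error (π(x) − x/ln(x)) / π(x) ≈ 12.39%; the approximation is known to undercount slightly (Li(x) is a better estimate).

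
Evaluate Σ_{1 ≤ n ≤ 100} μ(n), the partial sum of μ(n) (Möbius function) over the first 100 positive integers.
Σ_{n ≤ 100} μ(n) = 1

Compute μ(n) for each 1 ≤ n ≤ 100: μ(1) = 1, μ(2) = -1, μ(3) = -1, μ(4) = 0, μ(5) = -1, μ(6) = 1, μ(7) = -1, μ(8) = 0, μ(9) = 0, μ(10) = 1, μ(11) = -1, μ(12) = 0, μ(13) = -1, μ(14) = 1, μ(15) = 1, μ(16) = 0, μ(17) = -1, μ(18) = 0, μ(19) = -1, μ(20) = 0, μ(21) = 1, μ(22) = 1, μ(23) = -1, μ(24) = 0, μ(25) = 0, μ(26) = 1, μ(27) = 0, μ(28) = 0, μ(29) = -1, μ(30) = -1, μ(31) = -1, μ(32) = 0, μ(33) = 1, μ(34) = 1, μ(35) = 1, μ(36) = 0, μ(37) = -1, μ(38) = 1, μ(39) = 1, μ(40) = 0, μ(41) = -1, μ(42) = -1, μ(43) = -1, μ(44) = 0, μ(45) = 0, μ(46) = 1, μ(47) = -1, μ(48) = 0, μ(49) = 0, μ(50) = 0, μ(51) = 1, μ(52) = 0, μ(53) = -1, μ(54) = 0, μ(55) = 1, μ(56) = 0, μ(57) = 1, μ(58) = 1, μ(59) = -1, μ(60) = 0, μ(61) = -1, μ(62) = 1, μ(63) = 0, μ(64) = 0, μ(65) = 1, μ(66) = -1, μ(67) = -1, μ(68) = 0, μ(69) = 1, μ(70) = -1, μ(71) = -1, μ(72) = 0, μ(73) = -1, μ(74) = 1, μ(75) = 0, μ(76) = 0, μ(77) = 1, μ(78) = -1, μ(79) = -1, μ(80) = 0, μ(81) = 0, μ(82) = 1, μ(83) = -1, μ(84) = 0, μ(85) = 1, μ(86) = 1, μ(87) = 1, μ(88) = 0, μ(89) = -1, μ(90) = 0, μ(91) = 1, μ(92) = 0, μ(93) = 1, μ(94) = 1, μ(95) = 1, μ(96) = 0, μ(97) = -1, μ(98) = 0, μ(99) = 0, μ(100) = 0. Summing all 100 values: 1. (Mertens function M(x) = Σ_{n ≤ x} μ(n); on average M(x) should be small (PNT ⟺ M(x) = o(x)).)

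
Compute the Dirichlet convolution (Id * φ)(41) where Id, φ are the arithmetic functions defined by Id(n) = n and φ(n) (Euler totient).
(Id * φ)(41) = 81

Divisors of 41: [1, 41]. For each d | 41:
  d = 1: Id(1) · φ(41/1) = 1 · 40 = 40
  d = 41: Id(41) · φ(41/41) = 41 · 1 = 41
Summing: (Id * φ)(41) = 40 + 41 = 81.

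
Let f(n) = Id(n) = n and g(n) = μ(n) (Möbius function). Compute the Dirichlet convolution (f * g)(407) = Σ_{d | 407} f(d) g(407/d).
(Id * μ)(407) = 360

Divisors of 407: [1, 11, 37, 407]. For each d | 407:
  d = 1: Id(1) · μ(407/1) = 1 · 1 = 1
  d = 11: Id(11) · μ(407/11) = 11 · -1 = -11
  d = 37: Id(37) · μ(407/37) = 37 · -1 = -37
  d = 407: Id(407) · μ(407/407) = 407 · 1 = 407
Summing: (Id * μ)(407) = 1 + -11 + -37 + 407 = 360.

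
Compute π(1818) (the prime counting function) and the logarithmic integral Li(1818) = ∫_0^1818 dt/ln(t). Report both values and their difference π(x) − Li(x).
π(1818) = 280;  Li(1818) ≈ 290.72;  π(x) − Li(x) ≈ -10.72.

Direct count of primes ≤ 1818 gives π(1818) = 280. Numerical evaluation of the logarithmic integral gives Li(1818) ≈ 290.72. The difference π(x) − Li(x) ≈ -10.72 is typically negative for small/moderate x (Li(x) overestimates), though Littlewood's theorem shows this sign changes infinitely often.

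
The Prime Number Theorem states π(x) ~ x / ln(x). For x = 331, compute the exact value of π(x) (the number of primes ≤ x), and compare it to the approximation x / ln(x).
π(331) = 67;  x/ln(x) ≈ 57.05;  relative error ≈ 14.85%.

Directly count primes up to 331: π(331) = 67. The PNT approximation gives 331/ln(331) ≈ 331/5.80212 ≈ 57.05. Relative error (π(x) − x/ln(x)) / π(x) ≈ 14.85%; the approximation is known to undercount slightly (Li(x) is a better estimate).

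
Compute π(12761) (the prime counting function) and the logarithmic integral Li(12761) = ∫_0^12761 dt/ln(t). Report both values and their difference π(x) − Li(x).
π(12761) = 1522;  Li(12761) ≈ 1541.85;  π(x) − Li(x) ≈ -19.85.

Direct count of primes ≤ 12761 gives π(12761) = 1522. Numerical evaluation of the logarithmic integral gives Li(12761) ≈ 1541.85. The difference π(x) − Li(x) ≈ -19.85 is typically negative for small/moderate x (Li(x) overestimates), though Littlewood's theorem shows this sign changes infinitely often.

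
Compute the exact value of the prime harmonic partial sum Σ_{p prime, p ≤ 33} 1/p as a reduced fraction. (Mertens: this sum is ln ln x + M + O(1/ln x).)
Σ 1/p = 314016924901/200560490130

π(33) = 11, so the primes ≤ 33 are [2, 3, 5, 7, 11, 13, 17, 19, 23, 29, 31]. Summing 1/p over these primes: 314016924901/200560490130 ≈ 1.5657. Mertens estimate ln ln(33) + 0.2615 ≈ 1.5133.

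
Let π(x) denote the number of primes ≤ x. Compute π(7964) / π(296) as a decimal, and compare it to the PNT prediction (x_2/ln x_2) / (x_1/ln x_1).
π(7964)/π(296) = 1006/62 ≈ 16.2258;  PNT prediction ≈ 17.0441.

π(296) = 62 and π(7964) = 1006, so π(7964)/π(296) ≈ 16.2258. The PNT-predicted ratio is (7964/ln(7964)) / (296/ln(296)) ≈ 17.0441. The two agree to within a few percent, as expected.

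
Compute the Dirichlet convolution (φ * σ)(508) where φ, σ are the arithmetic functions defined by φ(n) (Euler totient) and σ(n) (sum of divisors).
(φ * σ)(508) = 3048

Divisors of 508: [1, 2, 4, 127, 254, 508]. For each d | 508:
  d = 1: φ(1) · σ(508/1) = 1 · 896 = 896
  d = 2: φ(2) · σ(508/2) = 1 · 384 = 384
  d = 4: φ(4) · σ(508/4) = 2 · 128 = 256
  d = 127: φ(127) · σ(508/127) = 126 · 7 = 882
  d = 254: φ(254) · σ(508/254) = 126 · 3 = 378
  d = 508: φ(508) · σ(508/508) = 252 · 1 = 252
Summing: (φ * σ)(508) = 896 + 384 + 256 + 882 + 378 + 252 = 3048.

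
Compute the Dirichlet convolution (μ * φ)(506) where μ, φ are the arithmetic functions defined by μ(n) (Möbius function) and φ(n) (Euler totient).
(μ * φ)(506) = 0

Divisors of 506: [1, 2, 11, 22, 23, 46, 253, 506]. For each d | 506:
  d = 1: μ(1) · φ(506/1) = 1 · 220 = 220
  d = 2: μ(2) · φ(506/2) = -1 · 220 = -220
  d = 11: μ(11) · φ(506/11) = -1 · 22 = -22
  d = 22: μ(22) · φ(506/22) = 1 · 22 = 22
  d = 23: μ(23) · φ(506/23) = -1 · 10 = -10
  d = 46: μ(46) · φ(506/46) = 1 · 10 = 10
  d = 253: μ(253) · φ(506/253) = 1 · 1 = 1
  d = 506: μ(506) · φ(506/506) = -1 · 1 = -1
Summing: (μ * φ)(506) = 220 + -220 + -22 + 22 + -10 + 10 + 1 + -1 = 0.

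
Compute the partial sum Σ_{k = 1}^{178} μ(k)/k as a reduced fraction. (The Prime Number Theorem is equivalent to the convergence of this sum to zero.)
Σ μ(k)/k = 125709062959160573557671617219832045395728751290214311430782016431/166589903787325219380851695350896256250980509594874862046961683989710

Values of μ(k) for 1 ≤ k ≤ 178: μ(1) = 1, μ(2) = -1, μ(3) = -1, μ(5) = -1, μ(6) = 1, μ(7) = -1, μ(10) = 1, μ(11) = -1, μ(13) = -1, μ(14) = 1, μ(15) = 1, μ(17) = -1, μ(19) = -1, μ(21) = 1, μ(22) = 1, μ(23) = -1, μ(26) = 1, μ(29) = -1, μ(30) = -1, μ(31) = -1, μ(33) = 1, μ(34) = 1, μ(35) = 1, μ(37) = -1, μ(38) = 1, μ(39) = 1, μ(41) = -1, μ(42) = -1, μ(43) = -1, μ(46) = 1, μ(47) = -1, μ(51) = 1, μ(53) = -1, μ(55) = 1, μ(57) = 1, μ(58) = 1, μ(59) = -1, μ(61) = -1, μ(62) = 1, μ(65) = 1, μ(66) = -1, μ(67) = -1, μ(69) = 1, μ(70) = -1, μ(71) = -1, μ(73) = -1, μ(74) = 1, μ(77) = 1, μ(78) = -1, μ(79) = -1, μ(82) = 1, μ(83) = -1, μ(85) = 1, μ(86) = 1, μ(87) = 1, μ(89) = -1, μ(91) = 1, μ(93) = 1, μ(94) = 1, μ(95) = 1, μ(97) = -1, μ(101) = -1, μ(102) = -1, μ(103) = -1, μ(105) = -1, μ(106) = 1, μ(107) = -1, μ(109) = -1, μ(110) = -1, μ(111) = 1, μ(113) = -1, μ(114) = -1, μ(115) = 1, μ(118) = 1, μ(119) = 1, μ(122) = 1, μ(123) = 1, μ(127) = -1, μ(129) = 1, μ(130) = -1, μ(131) = -1, μ(133) = 1, μ(134) = 1, μ(137) = -1, μ(138) = -1, μ(139) = -1, μ(141) = 1, μ(142) = 1, μ(143) = 1, μ(145) = 1, μ(146) = 1, μ(149) = -1, μ(151) = -1, μ(154) = -1, μ(155) = 1, μ(157) = -1, μ(158) = 1, μ(159) = 1, μ(161) = 1, μ(163) = -1, μ(165) = -1, μ(166) = 1, μ(167) = -1, μ(170) = -1, μ(173) = -1, μ(174) = -1, μ(177) = 1, μ(178) = 1, with μ = 0 on non-squarefree integers. Summing μ(k)/k for k where μ(k) ≠ 0 gives 125709062959160573557671617219832045395728751290214311430782016431/166589903787325219380851695350896256250980509594874862046961683989710 ≈ 0.0008. (PNT ⟺ this sum → 0 as n → ∞.)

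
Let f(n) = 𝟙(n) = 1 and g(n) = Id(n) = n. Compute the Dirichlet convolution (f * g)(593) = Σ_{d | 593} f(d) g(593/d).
(𝟙 * Id)(593) = 594

Divisors of 593: [1, 593]. For each d | 593:
  d = 1: 𝟙(1) · Id(593/1) = 1 · 593 = 593
  d = 593: 𝟙(593) · Id(593/593) = 1 · 1 = 1
Summing: (𝟙 * Id)(593) = 593 + 1 = 594.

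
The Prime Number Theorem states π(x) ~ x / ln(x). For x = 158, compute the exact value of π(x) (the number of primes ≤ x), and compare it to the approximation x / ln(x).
π(158) = 37;  x/ln(x) ≈ 31.21;  relative error ≈ 15.65%.

Directly count primes up to 158: π(158) = 37. The PNT approximation gives 158/ln(158) ≈ 158/5.06260 ≈ 31.21. Relative error (π(x) − x/ln(x)) / π(x) ≈ 15.65%; the approximation is known to undercount slightly (Li(x) is a better estimate).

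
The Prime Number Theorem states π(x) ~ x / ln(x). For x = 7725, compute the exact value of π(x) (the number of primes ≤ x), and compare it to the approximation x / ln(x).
π(7725) = 980;  x/ln(x) ≈ 862.91;  relative error ≈ 11.95%.

Directly count primes up to 7725: π(7725) = 980. The PNT approximation gives 7725/ln(7725) ≈ 7725/8.95222 ≈ 862.91. Relative error (π(x) − x/ln(x)) / π(x) ≈ 11.95%; the approximation is known to undercount slightly (Li(x) is a better estimate).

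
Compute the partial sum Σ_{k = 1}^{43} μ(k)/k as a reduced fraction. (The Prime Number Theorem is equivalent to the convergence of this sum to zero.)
Σ μ(k)/k = -137190436674212/6541380665835015

Values of μ(k) for 1 ≤ k ≤ 43: μ(1) = 1, μ(2) = -1, μ(3) = -1, μ(5) = -1, μ(6) = 1, μ(7) = -1, μ(10) = 1, μ(11) = -1, μ(13) = -1, μ(14) = 1, μ(15) = 1, μ(17) = -1, μ(19) = -1, μ(21) = 1, μ(22) = 1, μ(23) = -1, μ(26) = 1, μ(29) = -1, μ(30) = -1, μ(31) = -1, μ(33) = 1, μ(34) = 1, μ(35) = 1, μ(37) = -1, μ(38) = 1, μ(39) = 1, μ(41) = -1, μ(42) = -1, μ(43) = -1, with μ = 0 on non-squarefree integers. Summing μ(k)/k for k where μ(k) ≠ 0 gives -137190436674212/6541380665835015 ≈ -0.0210. (PNT ⟺ this sum → 0 as n → ∞.)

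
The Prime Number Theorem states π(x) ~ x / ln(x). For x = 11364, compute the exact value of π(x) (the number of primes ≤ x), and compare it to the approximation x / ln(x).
π(11364) = 1372;  x/ln(x) ≈ 1216.94;  relative error ≈ 11.30%.

Directly count primes up to 11364: π(11364) = 1372. The PNT approximation gives 11364/ln(11364) ≈ 11364/9.33821 ≈ 1216.94. Relative error (π(x) − x/ln(x)) / π(x) ≈ 11.30%; the approximation is known to undercount slightly (Li(x) is a better estimate).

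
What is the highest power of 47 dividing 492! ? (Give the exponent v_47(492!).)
v_47(492!) = 10

Legendre's formula: v_p(n!) = Σ_{k ≥ 1} ⌊n / p^k⌋. For p = 47, n = 492, the terms are:
  ⌊492/47^1⌋ = ⌊492/47⌋ = 10
(the next term ⌊492/47^2⌋ = 0, terminating the sum). Summing: v_47(492!) = 10 = 10.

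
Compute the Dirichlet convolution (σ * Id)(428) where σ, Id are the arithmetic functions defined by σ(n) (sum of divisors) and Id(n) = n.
(σ * Id)(428) = 3655

Divisors of 428: [1, 2, 4, 107, 214, 428]. For each d | 428:
  d = 1: σ(1) · Id(428/1) = 1 · 428 = 428
  d = 2: σ(2) · Id(428/2) = 3 · 214 = 642
  d = 4: σ(4) · Id(428/4) = 7 · 107 = 749
  d = 107: σ(107) · Id(428/107) = 108 · 4 = 432
  d = 214: σ(214) · Id(428/214) = 324 · 2 = 648
  d = 428: σ(428) · Id(428/428) = 756 · 1 = 756
Summing: (σ * Id)(428) = 428 + 642 + 749 + 432 + 648 + 756 = 3655.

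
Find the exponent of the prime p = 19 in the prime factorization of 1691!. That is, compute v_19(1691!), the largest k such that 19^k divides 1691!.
v_19(1691!) = 93

Legendre's formula: v_p(n!) = Σ_{k ≥ 1} ⌊n / p^k⌋. For p = 19, n = 1691, the terms are:
  ⌊1691/19^1⌋ = ⌊1691/19⌋ = 89
  ⌊1691/19^2⌋ = ⌊1691/361⌋ = 4
(the next term ⌊1691/19^3⌋ = 0, terminating the sum). Summing: v_19(1691!) = 89 + 4 = 93.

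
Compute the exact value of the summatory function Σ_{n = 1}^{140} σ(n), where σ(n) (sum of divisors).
Σ_{n ≤ 140} σ(n) = 16207

Compute σ(n) for each 1 ≤ n ≤ 140: σ(1) = 1, σ(2) = 3, σ(3) = 4, σ(4) = 7, σ(5) = 6, σ(6) = 12, σ(7) = 8, σ(8) = 15, σ(9) = 13, σ(10) = 18, σ(11) = 12, σ(12) = 28, σ(13) = 14, σ(14) = 24, σ(15) = 24, σ(16) = 31, σ(17) = 18, σ(18) = 39, σ(19) = 20, σ(20) = 42, σ(21) = 32, σ(22) = 36, σ(23) = 24, σ(24) = 60, σ(25) = 31, σ(26) = 42, σ(27) = 40, σ(28) = 56, σ(29) = 30, σ(30) = 72, σ(31) = 32, σ(32) = 63, σ(33) = 48, σ(34) = 54, σ(35) = 48, σ(36) = 91, σ(37) = 38, σ(38) = 60, σ(39) = 56, σ(40) = 90, σ(41) = 42, σ(42) = 96, σ(43) = 44, σ(44) = 84, σ(45) = 78, σ(46) = 72, σ(47) = 48, σ(48) = 124, σ(49) = 57, σ(50) = 93, σ(51) = 72, σ(52) = 98, σ(53) = 54, σ(54) = 120, σ(55) = 72, σ(56) = 120, σ(57) = 80, σ(58) = 90, σ(59) = 60, σ(60) = 168, σ(61) = 62, σ(62) = 96, σ(63) = 104, σ(64) = 127, σ(65) = 84, σ(66) = 144, σ(67) = 68, σ(68) = 126, σ(69) = 96, σ(70) = 144, σ(71) = 72, σ(72) = 195, σ(73) = 74, σ(74) = 114, σ(75) = 124, σ(76) = 140, σ(77) = 96, σ(78) = 168, σ(79) = 80, σ(80) = 186, σ(81) = 121, σ(82) = 126, σ(83) = 84, σ(84) = 224, σ(85) = 108, σ(86) = 132, σ(87) = 120, σ(88) = 180, σ(89) = 90, σ(90) = 234, σ(91) = 112, σ(92) = 168, σ(93) = 128, σ(94) = 144, σ(95) = 120, σ(96) = 252, σ(97) = 98, σ(98) = 171, σ(99) = 156, σ(100) = 217, σ(101) = 102, σ(102) = 216, σ(103) = 104, σ(104) = 210, σ(105) = 192, σ(106) = 162, σ(107) = 108, σ(108) = 280, σ(109) = 110, σ(110) = 216, σ(111) = 152, σ(112) = 248, σ(113) = 114, σ(114) = 240, σ(115) = 144, σ(116) = 210, σ(117) = 182, σ(118) = 180, σ(119) = 144, σ(120) = 360, σ(121) = 133, σ(122) = 186, σ(123) = 168, σ(124) = 224, σ(125) = 156, σ(126) = 312, σ(127) = 128, σ(128) = 255, σ(129) = 176, σ(130) = 252, σ(131) = 132, σ(132) = 336, σ(133) = 160, σ(134) = 204, σ(135) = 240, σ(136) = 270, σ(137) = 138, σ(138) = 288, σ(139) = 140, σ(140) = 336. Summing all 140 values: 16207. (Average order: Σ_{n ≤ x} σ(n) ~ (π²/12) x². For x = 140, (π²/12)·140² ≈ 16120.35.)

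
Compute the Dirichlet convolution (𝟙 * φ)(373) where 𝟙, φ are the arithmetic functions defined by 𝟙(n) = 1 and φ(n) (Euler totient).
(𝟙 * φ)(373) = 373

Divisors of 373: [1, 373]. For each d | 373:
  d = 1: 𝟙(1) · φ(373/1) = 1 · 372 = 372
  d = 373: 𝟙(373) · φ(373/373) = 1 · 1 = 1
Summing: (𝟙 * φ)(373) = 372 + 1 = 373.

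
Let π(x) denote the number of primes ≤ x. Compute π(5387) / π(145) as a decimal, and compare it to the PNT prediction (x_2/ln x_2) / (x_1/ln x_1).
π(5387)/π(145) = 710/34 ≈ 20.8824;  PNT prediction ≈ 21.5200.

π(145) = 34 and π(5387) = 710, so π(5387)/π(145) ≈ 20.8824. The PNT-predicted ratio is (5387/ln(5387)) / (145/ln(145)) ≈ 21.5200. The two agree to within a few percent, as expected.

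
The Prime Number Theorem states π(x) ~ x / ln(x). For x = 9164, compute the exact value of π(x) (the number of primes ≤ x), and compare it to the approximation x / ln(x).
π(9164) = 1136;  x/ln(x) ≈ 1004.49;  relative error ≈ 11.58%.

Directly count primes up to 9164: π(9164) = 1136. The PNT approximation gives 9164/ln(9164) ≈ 9164/9.12304 ≈ 1004.49. Relative error (π(x) − x/ln(x)) / π(x) ≈ 11.58%; the approximation is known to undercount slightly (Li(x) is a better estimate).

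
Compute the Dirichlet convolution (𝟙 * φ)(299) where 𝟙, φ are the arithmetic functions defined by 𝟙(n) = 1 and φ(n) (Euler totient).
(𝟙 * φ)(299) = 299

Divisors of 299: [1, 13, 23, 299]. For each d | 299:
  d = 1: 𝟙(1) · φ(299/1) = 1 · 264 = 264
  d = 13: 𝟙(13) · φ(299/13) = 1 · 22 = 22
  d = 23: 𝟙(23) · φ(299/23) = 1 · 12 = 12
  d = 299: 𝟙(299) · φ(299/299) = 1 · 1 = 1
Summing: (𝟙 * φ)(299) = 264 + 22 + 12 + 1 = 299.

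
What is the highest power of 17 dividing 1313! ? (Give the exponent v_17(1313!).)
v_17(1313!) = 81

Legendre's formula: v_p(n!) = Σ_{k ≥ 1} ⌊n / p^k⌋. For p = 17, n = 1313, the terms are:
  ⌊1313/17^1⌋ = ⌊1313/17⌋ = 77
  ⌊1313/17^2⌋ = ⌊1313/289⌋ = 4
(the next term ⌊1313/17^3⌋ = 0, terminating the sum). Summing: v_17(1313!) = 77 + 4 = 81.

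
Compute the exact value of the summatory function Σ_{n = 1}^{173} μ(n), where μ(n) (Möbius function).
Σ_{n ≤ 173} μ(n) = -3

Compute μ(n) for each 1 ≤ n ≤ 173: μ(1) = 1, μ(2) = -1, μ(3) = -1, μ(4) = 0, μ(5) = -1, μ(6) = 1, μ(7) = -1, μ(8) = 0, μ(9) = 0, μ(10) = 1, μ(11) = -1, μ(12) = 0, μ(13) = -1, μ(14) = 1, μ(15) = 1, μ(16) = 0, μ(17) = -1, μ(18) = 0, μ(19) = -1, μ(20) = 0, μ(21) = 1, μ(22) = 1, μ(23) = -1, μ(24) = 0, μ(25) = 0, μ(26) = 1, μ(27) = 0, μ(28) = 0, μ(29) = -1, μ(30) = -1, μ(31) = -1, μ(32) = 0, μ(33) = 1, μ(34) = 1, μ(35) = 1, μ(36) = 0, μ(37) = -1, μ(38) = 1, μ(39) = 1, μ(40) = 0, μ(41) = -1, μ(42) = -1, μ(43) = -1, μ(44) = 0, μ(45) = 0, μ(46) = 1, μ(47) = -1, μ(48) = 0, μ(49) = 0, μ(50) = 0, μ(51) = 1, μ(52) = 0, μ(53) = -1, μ(54) = 0, μ(55) = 1, μ(56) = 0, μ(57) = 1, μ(58) = 1, μ(59) = -1, μ(60) = 0, μ(61) = -1, μ(62) = 1, μ(63) = 0, μ(64) = 0, μ(65) = 1, μ(66) = -1, μ(67) = -1, μ(68) = 0, μ(69) = 1, μ(70) = -1, μ(71) = -1, μ(72) = 0, μ(73) = -1, μ(74) = 1, μ(75) = 0, μ(76) = 0, μ(77) = 1, μ(78) = -1, μ(79) = -1, μ(80) = 0, μ(81) = 0, μ(82) = 1, μ(83) = -1, μ(84) = 0, μ(85) = 1, μ(86) = 1, μ(87) = 1, μ(88) = 0, μ(89) = -1, μ(90) = 0, μ(91) = 1, μ(92) = 0, μ(93) = 1, μ(94) = 1, μ(95) = 1, μ(96) = 0, μ(97) = -1, μ(98) = 0, μ(99) = 0, μ(100) = 0, μ(101) = -1, μ(102) = -1, μ(103) = -1, μ(104) = 0, μ(105) = -1, μ(106) = 1, μ(107) = -1, μ(108) = 0, μ(109) = -1, μ(110) = -1, μ(111) = 1, μ(112) = 0, μ(113) = -1, μ(114) = -1, μ(115) = 1, μ(116) = 0, μ(117) = 0, μ(118) = 1, μ(119) = 1, μ(120) = 0, μ(121) = 0, μ(122) = 1, μ(123) = 1, μ(124) = 0, μ(125) = 0, μ(126) = 0, μ(127) = -1, μ(128) = 0, μ(129) = 1, μ(130) = -1, μ(131) = -1, μ(132) = 0, μ(133) = 1, μ(134) = 1, μ(135) = 0, μ(136) = 0, μ(137) = -1, μ(138) = -1, μ(139) = -1, μ(140) = 0, μ(141) = 1, μ(142) = 1, μ(143) = 1, μ(144) = 0, μ(145) = 1, μ(146) = 1, μ(147) = 0, μ(148) = 0, μ(149) = -1, μ(150) = 0, μ(151) = -1, μ(152) = 0, μ(153) = 0, μ(154) = -1, μ(155) = 1, μ(156) = 0, μ(157) = -1, μ(158) = 1, μ(159) = 1, μ(160) = 0, μ(161) = 1, μ(162) = 0, μ(163) = -1, μ(164) = 0, μ(165) = -1, μ(166) = 1, μ(167) = -1, μ(168) = 0, μ(169) = 0, μ(170) = -1, μ(171) = 0, μ(172) = 0, μ(173) = -1. Summing all 173 values: -3. (Mertens function M(x) = Σ_{n ≤ x} μ(n); on average M(x) should be small (PNT ⟺ M(x) = o(x)).)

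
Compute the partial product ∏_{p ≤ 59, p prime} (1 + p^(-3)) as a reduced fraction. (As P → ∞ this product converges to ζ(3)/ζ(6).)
∏ = 49015348118957287693667429084900240520118272/41484639097894743448712899010350912764324083

The primes p ≤ 59 are [2, 3, 5, 7, 11, 13, 17, 19, 23, 29, 31, 37, 41, 43, 47, 53, 59]. For each, (1 + 1/p^3) = (p^3 + 1)/p^3. Multiplying these fractions over p ∈ [2, 3, 5, 7, 11, 13, 17, 19, 23, 29, 31, 37, 41, 43, 47, 53, 59] gives 49015348118957287693667429084900240520118272/41484639097894743448712899010350912764324083. (In the limit P → ∞ this tends to ζ(3)/ζ(6).)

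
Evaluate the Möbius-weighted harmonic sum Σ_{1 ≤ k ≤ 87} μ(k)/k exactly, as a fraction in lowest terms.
Σ μ(k)/k = 2609341595728673683821147444809/267064515689275851355624017992790

Values of μ(k) for 1 ≤ k ≤ 87: μ(1) = 1, μ(2) = -1, μ(3) = -1, μ(5) = -1, μ(6) = 1, μ(7) = -1, μ(10) = 1, μ(11) = -1, μ(13) = -1, μ(14) = 1, μ(15) = 1, μ(17) = -1, μ(19) = -1, μ(21) = 1, μ(22) = 1, μ(23) = -1, μ(26) = 1, μ(29) = -1, μ(30) = -1, μ(31) = -1, μ(33) = 1, μ(34) = 1, μ(35) = 1, μ(37) = -1, μ(38) = 1, μ(39) = 1, μ(41) = -1, μ(42) = -1, μ(43) = -1, μ(46) = 1, μ(47) = -1, μ(51) = 1, μ(53) = -1, μ(55) = 1, μ(57) = 1, μ(58) = 1, μ(59) = -1, μ(61) = -1, μ(62) = 1, μ(65) = 1, μ(66) = -1, μ(67) = -1, μ(69) = 1, μ(70) = -1, μ(71) = -1, μ(73) = -1, μ(74) = 1, μ(77) = 1, μ(78) = -1, μ(79) = -1, μ(82) = 1, μ(83) = -1, μ(85) = 1, μ(86) = 1, μ(87) = 1, with μ = 0 on non-squarefree integers. Summing μ(k)/k for k where μ(k) ≠ 0 gives 2609341595728673683821147444809/267064515689275851355624017992790 ≈ 0.0098. (PNT ⟺ this sum → 0 as n → ∞.)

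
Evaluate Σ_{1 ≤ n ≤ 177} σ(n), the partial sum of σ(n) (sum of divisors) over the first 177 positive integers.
Σ_{n ≤ 177} σ(n) = 25824

Compute σ(n) for each 1 ≤ n ≤ 177: σ(1) = 1, σ(2) = 3, σ(3) = 4, σ(4) = 7, σ(5) = 6, σ(6) = 12, σ(7) = 8, σ(8) = 15, σ(9) = 13, σ(10) = 18, σ(11) = 12, σ(12) = 28, σ(13) = 14, σ(14) = 24, σ(15) = 24, σ(16) = 31, σ(17) = 18, σ(18) = 39, σ(19) = 20, σ(20) = 42, σ(21) = 32, σ(22) = 36, σ(23) = 24, σ(24) = 60, σ(25) = 31, σ(26) = 42, σ(27) = 40, σ(28) = 56, σ(29) = 30, σ(30) = 72, σ(31) = 32, σ(32) = 63, σ(33) = 48, σ(34) = 54, σ(35) = 48, σ(36) = 91, σ(37) = 38, σ(38) = 60, σ(39) = 56, σ(40) = 90, σ(41) = 42, σ(42) = 96, σ(43) = 44, σ(44) = 84, σ(45) = 78, σ(46) = 72, σ(47) = 48, σ(48) = 124, σ(49) = 57, σ(50) = 93, σ(51) = 72, σ(52) = 98, σ(53) = 54, σ(54) = 120, σ(55) = 72, σ(56) = 120, σ(57) = 80, σ(58) = 90, σ(59) = 60, σ(60) = 168, σ(61) = 62, σ(62) = 96, σ(63) = 104, σ(64) = 127, σ(65) = 84, σ(66) = 144, σ(67) = 68, σ(68) = 126, σ(69) = 96, σ(70) = 144, σ(71) = 72, σ(72) = 195, σ(73) = 74, σ(74) = 114, σ(75) = 124, σ(76) = 140, σ(77) = 96, σ(78) = 168, σ(79) = 80, σ(80) = 186, σ(81) = 121, σ(82) = 126, σ(83) = 84, σ(84) = 224, σ(85) = 108, σ(86) = 132, σ(87) = 120, σ(88) = 180, σ(89) = 90, σ(90) = 234, σ(91) = 112, σ(92) = 168, σ(93) = 128, σ(94) = 144, σ(95) = 120, σ(96) = 252, σ(97) = 98, σ(98) = 171, σ(99) = 156, σ(100) = 217, σ(101) = 102, σ(102) = 216, σ(103) = 104, σ(104) = 210, σ(105) = 192, σ(106) = 162, σ(107) = 108, σ(108) = 280, σ(109) = 110, σ(110) = 216, σ(111) = 152, σ(112) = 248, σ(113) = 114, σ(114) = 240, σ(115) = 144, σ(116) = 210, σ(117) = 182, σ(118) = 180, σ(119) = 144, σ(120) = 360, σ(121) = 133, σ(122) = 186, σ(123) = 168, σ(124) = 224, σ(125) = 156, σ(126) = 312, σ(127) = 128, σ(128) = 255, σ(129) = 176, σ(130) = 252, σ(131) = 132, σ(132) = 336, σ(133) = 160, σ(134) = 204, σ(135) = 240, σ(136) = 270, σ(137) = 138, σ(138) = 288, σ(139) = 140, σ(140) = 336, σ(141) = 192, σ(142) = 216, σ(143) = 168, σ(144) = 403, σ(145) = 180, σ(146) = 222, σ(147) = 228, σ(148) = 266, σ(149) = 150, σ(150) = 372, σ(151) = 152, σ(152) = 300, σ(153) = 234, σ(154) = 288, σ(155) = 192, σ(156) = 392, σ(157) = 158, σ(158) = 240, σ(159) = 216, σ(160) = 378, σ(161) = 192, σ(162) = 363, σ(163) = 164, σ(164) = 294, σ(165) = 288, σ(166) = 252, σ(167) = 168, σ(168) = 480, σ(169) = 183, σ(170) = 324, σ(171) = 260, σ(172) = 308, σ(173) = 174, σ(174) = 360, σ(175) = 248, σ(176) = 372, σ(177) = 240. Summing all 177 values: 25824. (Average order: Σ_{n ≤ x} σ(n) ~ (π²/12) x². For x = 177, (π²/12)·177² ≈ 25767.07.)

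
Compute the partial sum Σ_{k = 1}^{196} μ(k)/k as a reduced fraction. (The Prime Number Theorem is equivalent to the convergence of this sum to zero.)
Σ μ(k)/k = -43277238338814707352435871087729404219364080007991120795068950289487278357/2094340804123062964635950016266159511607730554966537454865305011530672742866

Values of μ(k) for 1 ≤ k ≤ 196: μ(1) = 1, μ(2) = -1, μ(3) = -1, μ(5) = -1, μ(6) = 1, μ(7) = -1, μ(10) = 1, μ(11) = -1, μ(13) = -1, μ(14) = 1, μ(15) = 1, μ(17) = -1, μ(19) = -1, μ(21) = 1, μ(22) = 1, μ(23) = -1, μ(26) = 1, μ(29) = -1, μ(30) = -1, μ(31) = -1, μ(33) = 1, μ(34) = 1, μ(35) = 1, μ(37) = -1, μ(38) = 1, μ(39) = 1, μ(41) = -1, μ(42) = -1, μ(43) = -1, μ(46) = 1, μ(47) = -1, μ(51) = 1, μ(53) = -1, μ(55) = 1, μ(57) = 1, μ(58) = 1, μ(59) = -1, μ(61) = -1, μ(62) = 1, μ(65) = 1, μ(66) = -1, μ(67) = -1, μ(69) = 1, μ(70) = -1, μ(71) = -1, μ(73) = -1, μ(74) = 1, μ(77) = 1, μ(78) = -1, μ(79) = -1, μ(82) = 1, μ(83) = -1, μ(85) = 1, μ(86) = 1, μ(87) = 1, μ(89) = -1, μ(91) = 1, μ(93) = 1, μ(94) = 1, μ(95) = 1, μ(97) = -1, μ(101) = -1, μ(102) = -1, μ(103) = -1, μ(105) = -1, μ(106) = 1, μ(107) = -1, μ(109) = -1, μ(110) = -1, μ(111) = 1, μ(113) = -1, μ(114) = -1, μ(115) = 1, μ(118) = 1, μ(119) = 1, μ(122) = 1, μ(123) = 1, μ(127) = -1, μ(129) = 1, μ(130) = -1, μ(131) = -1, μ(133) = 1, μ(134) = 1, μ(137) = -1, μ(138) = -1, μ(139) = -1, μ(141) = 1, μ(142) = 1, μ(143) = 1, μ(145) = 1, μ(146) = 1, μ(149) = -1, μ(151) = -1, μ(154) = -1, μ(155) = 1, μ(157) = -1, μ(158) = 1, μ(159) = 1, μ(161) = 1, μ(163) = -1, μ(165) = -1, μ(166) = 1, μ(167) = -1, μ(170) = -1, μ(173) = -1, μ(174) = -1, μ(177) = 1, μ(178) = 1, μ(179) = -1, μ(181) = -1, μ(182) = -1, μ(183) = 1, μ(185) = 1, μ(186) = -1, μ(187) = 1, μ(190) = -1, μ(191) = -1, μ(193) = -1, μ(194) = 1, μ(195) = -1, with μ = 0 on non-squarefree integers. Summing μ(k)/k for k where μ(k) ≠ 0 gives -43277238338814707352435871087729404219364080007991120795068950289487278357/2094340804123062964635950016266159511607730554966537454865305011530672742866 ≈ -0.0207. (PNT ⟺ this sum → 0 as n → ∞.)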